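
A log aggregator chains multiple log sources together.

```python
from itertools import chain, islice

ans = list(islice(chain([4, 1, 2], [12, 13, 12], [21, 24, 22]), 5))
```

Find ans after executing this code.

Step 1: chain([4, 1, 2], [12, 13, 12], [21, 24, 22]) = [4, 1, 2, 12, 13, 12, 21, 24, 22].
Step 2: islice takes first 5 elements: [4, 1, 2, 12, 13].
Therefore ans = [4, 1, 2, 12, 13].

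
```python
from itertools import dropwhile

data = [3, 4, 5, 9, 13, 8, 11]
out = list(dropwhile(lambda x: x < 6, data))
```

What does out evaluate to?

Step 1: dropwhile drops elements while < 6:
  3 < 6: dropped
  4 < 6: dropped
  5 < 6: dropped
  9: kept (dropping stopped)
Step 2: Remaining elements kept regardless of condition.
Therefore out = [9, 13, 8, 11].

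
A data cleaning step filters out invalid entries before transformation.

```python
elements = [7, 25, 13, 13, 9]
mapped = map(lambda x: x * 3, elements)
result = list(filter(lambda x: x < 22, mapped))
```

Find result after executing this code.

Step 1: Map x * 3:
  7 -> 21
  25 -> 75
  13 -> 39
  13 -> 39
  9 -> 27
Step 2: Filter for < 22:
  21: kept
  75: removed
  39: removed
  39: removed
  27: removed
Therefore result = [21].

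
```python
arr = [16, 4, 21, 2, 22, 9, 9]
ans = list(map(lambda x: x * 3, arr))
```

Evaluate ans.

Step 1: Apply lambda x: x * 3 to each element:
  16 -> 48
  4 -> 12
  21 -> 63
  2 -> 6
  22 -> 66
  9 -> 27
  9 -> 27
Therefore ans = [48, 12, 63, 6, 66, 27, 27].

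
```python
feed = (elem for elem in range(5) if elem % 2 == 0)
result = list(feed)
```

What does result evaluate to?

Step 1: Filter range(5) keeping only even values:
  elem=0: even, included
  elem=1: odd, excluded
  elem=2: even, included
  elem=3: odd, excluded
  elem=4: even, included
Therefore result = [0, 2, 4].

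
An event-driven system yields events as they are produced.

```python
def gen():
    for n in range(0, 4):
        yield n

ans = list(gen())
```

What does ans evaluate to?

Step 1: The generator yields each value from range(0, 4).
Step 2: list() consumes all yields: [0, 1, 2, 3].
Therefore ans = [0, 1, 2, 3].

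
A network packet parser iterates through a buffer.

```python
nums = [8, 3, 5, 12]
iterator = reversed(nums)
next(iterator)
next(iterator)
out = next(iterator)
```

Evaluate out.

Step 1: reversed([8, 3, 5, 12]) gives iterator: [12, 5, 3, 8].
Step 2: First next() = 12, second next() = 5.
Step 3: Third next() = 3.
Therefore out = 3.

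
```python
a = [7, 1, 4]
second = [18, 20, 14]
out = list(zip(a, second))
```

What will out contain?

Step 1: zip pairs elements at same index:
  Index 0: (7, 18)
  Index 1: (1, 20)
  Index 2: (4, 14)
Therefore out = [(7, 18), (1, 20), (4, 14)].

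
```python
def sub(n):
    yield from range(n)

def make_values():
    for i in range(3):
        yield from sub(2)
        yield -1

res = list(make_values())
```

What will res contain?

Step 1: For each i in range(3):
  i=0: yield from sub(2) -> [0, 1], then yield -1
  i=1: yield from sub(2) -> [0, 1], then yield -1
  i=2: yield from sub(2) -> [0, 1], then yield -1
Therefore res = [0, 1, -1, 0, 1, -1, 0, 1, -1].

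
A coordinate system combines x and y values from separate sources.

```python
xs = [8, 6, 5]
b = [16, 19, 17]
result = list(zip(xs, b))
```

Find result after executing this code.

Step 1: zip pairs elements at same index:
  Index 0: (8, 16)
  Index 1: (6, 19)
  Index 2: (5, 17)
Therefore result = [(8, 16), (6, 19), (5, 17)].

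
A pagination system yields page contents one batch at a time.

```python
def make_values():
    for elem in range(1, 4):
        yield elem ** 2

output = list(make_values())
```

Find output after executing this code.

Step 1: For each elem in range(1, 4), yield elem**2:
  elem=1: yield 1**2 = 1
  elem=2: yield 2**2 = 4
  elem=3: yield 3**2 = 9
Therefore output = [1, 4, 9].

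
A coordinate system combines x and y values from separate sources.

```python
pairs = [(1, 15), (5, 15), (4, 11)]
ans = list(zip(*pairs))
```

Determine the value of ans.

Step 1: zip(*pairs) transposes: unzips [(1, 15), (5, 15), (4, 11)] into separate sequences.
Step 2: First elements: (1, 5, 4), second elements: (15, 15, 11).
Therefore ans = [(1, 5, 4), (15, 15, 11)].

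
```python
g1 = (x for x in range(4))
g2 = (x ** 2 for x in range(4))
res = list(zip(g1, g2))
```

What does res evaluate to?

Step 1: g1 produces [0, 1, 2, 3].
Step 2: g2 produces [0, 1, 4, 9].
Step 3: zip pairs them: [(0, 0), (1, 1), (2, 4), (3, 9)].
Therefore res = [(0, 0), (1, 1), (2, 4), (3, 9)].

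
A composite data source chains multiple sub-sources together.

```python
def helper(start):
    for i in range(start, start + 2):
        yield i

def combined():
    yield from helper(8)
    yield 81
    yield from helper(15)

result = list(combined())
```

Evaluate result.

Step 1: combined() delegates to helper(8):
  yield 8
  yield 9
Step 2: yield 81
Step 3: Delegates to helper(15):
  yield 15
  yield 16
Therefore result = [8, 9, 81, 15, 16].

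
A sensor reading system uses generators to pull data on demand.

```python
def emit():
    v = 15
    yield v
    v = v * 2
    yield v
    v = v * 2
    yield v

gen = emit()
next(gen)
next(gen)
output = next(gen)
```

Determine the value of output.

Step 1: Trace through generator execution:
  Yield 1: v starts at 15, yield 15
  Yield 2: v = 15 * 2 = 30, yield 30
  Yield 3: v = 30 * 2 = 60, yield 60
Step 2: First next() gets 15, second next() gets the second value, third next() yields 60.
Therefore output = 60.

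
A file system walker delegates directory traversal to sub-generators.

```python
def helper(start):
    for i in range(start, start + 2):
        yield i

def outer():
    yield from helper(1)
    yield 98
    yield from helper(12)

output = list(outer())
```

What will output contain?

Step 1: outer() delegates to helper(1):
  yield 1
  yield 2
Step 2: yield 98
Step 3: Delegates to helper(12):
  yield 12
  yield 13
Therefore output = [1, 2, 98, 12, 13].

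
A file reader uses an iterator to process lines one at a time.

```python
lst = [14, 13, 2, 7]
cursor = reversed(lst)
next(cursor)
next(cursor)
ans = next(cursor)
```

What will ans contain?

Step 1: reversed([14, 13, 2, 7]) gives iterator: [7, 2, 13, 14].
Step 2: First next() = 7, second next() = 2.
Step 3: Third next() = 13.
Therefore ans = 13.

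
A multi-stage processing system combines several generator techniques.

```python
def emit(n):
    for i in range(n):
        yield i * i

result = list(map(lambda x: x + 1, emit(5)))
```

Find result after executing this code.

Step 1: emit(5) yields squares: [0, 1, 4, 9, 16].
Step 2: map adds 1 to each: [1, 2, 5, 10, 17].
Therefore result = [1, 2, 5, 10, 17].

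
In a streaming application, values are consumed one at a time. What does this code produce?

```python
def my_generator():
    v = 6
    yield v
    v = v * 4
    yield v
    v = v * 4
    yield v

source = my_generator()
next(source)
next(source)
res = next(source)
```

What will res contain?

Step 1: Trace through generator execution:
  Yield 1: v starts at 6, yield 6
  Yield 2: v = 6 * 4 = 24, yield 24
  Yield 3: v = 24 * 4 = 96, yield 96
Step 2: First next() gets 6, second next() gets the second value, third next() yields 96.
Therefore res = 96.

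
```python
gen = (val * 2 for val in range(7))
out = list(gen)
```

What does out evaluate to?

Step 1: For each val in range(7), compute val*2:
  val=0: 0*2 = 0
  val=1: 1*2 = 2
  val=2: 2*2 = 4
  val=3: 3*2 = 6
  val=4: 4*2 = 8
  val=5: 5*2 = 10
  val=6: 6*2 = 12
Therefore out = [0, 2, 4, 6, 8, 10, 12].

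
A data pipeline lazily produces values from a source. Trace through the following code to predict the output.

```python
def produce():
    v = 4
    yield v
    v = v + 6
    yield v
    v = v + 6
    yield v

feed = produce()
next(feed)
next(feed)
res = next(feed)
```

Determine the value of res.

Step 1: Trace through generator execution:
  Yield 1: v starts at 4, yield 4
  Yield 2: v = 4 + 6 = 10, yield 10
  Yield 3: v = 10 + 6 = 16, yield 16
Step 2: First next() gets 4, second next() gets the second value, third next() yields 16.
Therefore res = 16.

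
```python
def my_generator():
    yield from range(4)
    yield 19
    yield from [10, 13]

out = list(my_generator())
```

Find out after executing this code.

Step 1: Trace yields in order:
  yield 0
  yield 1
  yield 2
  yield 3
  yield 19
  yield 10
  yield 13
Therefore out = [0, 1, 2, 3, 19, 10, 13].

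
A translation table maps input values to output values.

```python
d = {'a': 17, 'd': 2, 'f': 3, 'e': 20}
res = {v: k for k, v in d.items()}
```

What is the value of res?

Step 1: Invert dict (swap keys and values):
  'a': 17 -> 17: 'a'
  'd': 2 -> 2: 'd'
  'f': 3 -> 3: 'f'
  'e': 20 -> 20: 'e'
Therefore res = {17: 'a', 2: 'd', 3: 'f', 20: 'e'}.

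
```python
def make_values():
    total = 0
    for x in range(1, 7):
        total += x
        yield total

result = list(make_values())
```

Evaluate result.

Step 1: Generator accumulates running sum:
  x=1: total = 1, yield 1
  x=2: total = 3, yield 3
  x=3: total = 6, yield 6
  x=4: total = 10, yield 10
  x=5: total = 15, yield 15
  x=6: total = 21, yield 21
Therefore result = [1, 3, 6, 10, 15, 21].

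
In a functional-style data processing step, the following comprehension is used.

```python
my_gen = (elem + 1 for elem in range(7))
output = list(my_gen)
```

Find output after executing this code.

Step 1: For each elem in range(7), compute elem+1:
  elem=0: 0+1 = 1
  elem=1: 1+1 = 2
  elem=2: 2+1 = 3
  elem=3: 3+1 = 4
  elem=4: 4+1 = 5
  elem=5: 5+1 = 6
  elem=6: 6+1 = 7
Therefore output = [1, 2, 3, 4, 5, 6, 7].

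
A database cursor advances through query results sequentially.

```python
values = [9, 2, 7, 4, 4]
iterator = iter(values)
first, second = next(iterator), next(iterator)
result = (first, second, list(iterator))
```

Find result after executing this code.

Step 1: Create iterator over [9, 2, 7, 4, 4].
Step 2: first = 9, second = 2.
Step 3: Remaining elements: [7, 4, 4].
Therefore result = (9, 2, [7, 4, 4]).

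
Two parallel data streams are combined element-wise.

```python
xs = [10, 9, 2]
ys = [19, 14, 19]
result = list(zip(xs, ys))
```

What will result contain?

Step 1: zip pairs elements at same index:
  Index 0: (10, 19)
  Index 1: (9, 14)
  Index 2: (2, 19)
Therefore result = [(10, 19), (9, 14), (2, 19)].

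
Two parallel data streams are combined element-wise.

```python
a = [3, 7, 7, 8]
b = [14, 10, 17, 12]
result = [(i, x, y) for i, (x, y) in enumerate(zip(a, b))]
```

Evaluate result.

Step 1: enumerate(zip(a, b)) gives index with paired elements:
  i=0: (3, 14)
  i=1: (7, 10)
  i=2: (7, 17)
  i=3: (8, 12)
Therefore result = [(0, 3, 14), (1, 7, 10), (2, 7, 17), (3, 8, 12)].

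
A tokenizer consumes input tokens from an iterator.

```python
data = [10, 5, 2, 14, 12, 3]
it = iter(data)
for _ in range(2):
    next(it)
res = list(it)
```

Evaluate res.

Step 1: Create iterator over [10, 5, 2, 14, 12, 3].
Step 2: Advance 2 positions (consuming [10, 5]).
Step 3: list() collects remaining elements: [2, 14, 12, 3].
Therefore res = [2, 14, 12, 3].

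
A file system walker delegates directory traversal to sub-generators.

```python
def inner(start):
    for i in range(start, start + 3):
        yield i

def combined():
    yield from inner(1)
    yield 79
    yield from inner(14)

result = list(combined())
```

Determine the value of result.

Step 1: combined() delegates to inner(1):
  yield 1
  yield 2
  yield 3
Step 2: yield 79
Step 3: Delegates to inner(14):
  yield 14
  yield 15
  yield 16
Therefore result = [1, 2, 3, 79, 14, 15, 16].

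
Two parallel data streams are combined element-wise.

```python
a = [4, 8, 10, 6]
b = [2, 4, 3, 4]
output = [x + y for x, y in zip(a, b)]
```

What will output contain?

Step 1: Add corresponding elements:
  4 + 2 = 6
  8 + 4 = 12
  10 + 3 = 13
  6 + 4 = 10
Therefore output = [6, 12, 13, 10].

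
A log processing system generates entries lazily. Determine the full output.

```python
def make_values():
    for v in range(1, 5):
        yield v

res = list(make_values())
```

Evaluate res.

Step 1: The generator yields each value from range(1, 5).
Step 2: list() consumes all yields: [1, 2, 3, 4].
Therefore res = [1, 2, 3, 4].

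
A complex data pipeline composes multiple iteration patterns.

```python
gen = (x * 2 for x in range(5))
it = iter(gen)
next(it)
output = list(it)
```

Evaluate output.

Step 1: Generator produces [0, 2, 4, 6, 8].
Step 2: next(it) consumes first element (0).
Step 3: list(it) collects remaining: [2, 4, 6, 8].
Therefore output = [2, 4, 6, 8].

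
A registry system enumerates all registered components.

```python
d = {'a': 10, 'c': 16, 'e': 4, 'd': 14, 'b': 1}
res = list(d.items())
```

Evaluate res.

Step 1: d.items() returns (key, value) pairs in insertion order.
Therefore res = [('a', 10), ('c', 16), ('e', 4), ('d', 14), ('b', 1)].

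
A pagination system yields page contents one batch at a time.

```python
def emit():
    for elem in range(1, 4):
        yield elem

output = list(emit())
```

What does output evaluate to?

Step 1: The generator yields each value from range(1, 4).
Step 2: list() consumes all yields: [1, 2, 3].
Therefore output = [1, 2, 3].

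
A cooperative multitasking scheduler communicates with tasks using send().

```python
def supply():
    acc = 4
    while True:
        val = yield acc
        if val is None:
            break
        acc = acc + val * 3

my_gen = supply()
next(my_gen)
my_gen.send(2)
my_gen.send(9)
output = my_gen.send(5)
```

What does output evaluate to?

Step 1: next() -> yield acc=4.
Step 2: send(2) -> val=2, acc = 4 + 2*3 = 10, yield 10.
Step 3: send(9) -> val=9, acc = 10 + 9*3 = 37, yield 37.
Step 4: send(5) -> val=5, acc = 37 + 5*3 = 52, yield 52.
Therefore output = 52.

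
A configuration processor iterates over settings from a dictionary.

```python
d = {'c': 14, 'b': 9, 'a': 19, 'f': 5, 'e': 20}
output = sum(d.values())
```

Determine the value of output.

Step 1: d.values() = [14, 9, 19, 5, 20].
Step 2: sum = 67.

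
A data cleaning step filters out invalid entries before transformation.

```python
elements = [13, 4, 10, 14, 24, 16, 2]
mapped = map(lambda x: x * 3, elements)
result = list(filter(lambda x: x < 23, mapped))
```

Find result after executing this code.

Step 1: Map x * 3:
  13 -> 39
  4 -> 12
  10 -> 30
  14 -> 42
  24 -> 72
  16 -> 48
  2 -> 6
Step 2: Filter for < 23:
  39: removed
  12: kept
  30: removed
  42: removed
  72: removed
  48: removed
  6: kept
Therefore result = [12, 6].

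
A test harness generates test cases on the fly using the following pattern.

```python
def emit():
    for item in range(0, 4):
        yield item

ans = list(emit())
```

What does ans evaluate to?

Step 1: The generator yields each value from range(0, 4).
Step 2: list() consumes all yields: [0, 1, 2, 3].
Therefore ans = [0, 1, 2, 3].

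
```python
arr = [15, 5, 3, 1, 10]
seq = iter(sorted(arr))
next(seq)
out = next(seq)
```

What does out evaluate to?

Step 1: sorted([15, 5, 3, 1, 10]) = [1, 3, 5, 10, 15].
Step 2: Create iterator and skip 1 elements.
Step 3: next() returns 3.
Therefore out = 3.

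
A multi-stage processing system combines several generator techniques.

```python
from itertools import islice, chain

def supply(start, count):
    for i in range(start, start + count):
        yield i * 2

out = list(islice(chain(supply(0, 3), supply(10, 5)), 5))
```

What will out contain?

Step 1: supply(0, 3) yields [0, 2, 4].
Step 2: supply(10, 5) yields [20, 22, 24, 26, 28].
Step 3: chain concatenates: [0, 2, 4, 20, 22, 24, 26, 28].
Step 4: islice takes first 5: [0, 2, 4, 20, 22].
Therefore out = [0, 2, 4, 20, 22].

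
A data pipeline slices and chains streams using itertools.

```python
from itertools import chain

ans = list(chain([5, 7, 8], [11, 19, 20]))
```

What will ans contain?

Step 1: chain() concatenates iterables: [5, 7, 8] + [11, 19, 20].
Therefore ans = [5, 7, 8, 11, 19, 20].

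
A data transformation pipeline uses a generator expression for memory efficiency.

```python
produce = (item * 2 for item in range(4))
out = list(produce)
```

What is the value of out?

Step 1: For each item in range(4), compute item*2:
  item=0: 0*2 = 0
  item=1: 1*2 = 2
  item=2: 2*2 = 4
  item=3: 3*2 = 6
Therefore out = [0, 2, 4, 6].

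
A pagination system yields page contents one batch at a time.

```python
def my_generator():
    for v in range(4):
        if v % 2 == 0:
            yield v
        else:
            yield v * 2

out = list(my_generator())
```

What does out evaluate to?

Step 1: For each v in range(4), yield v if even, else v*2:
  v=0 (even): yield 0
  v=1 (odd): yield 1*2 = 2
  v=2 (even): yield 2
  v=3 (odd): yield 3*2 = 6
Therefore out = [0, 2, 2, 6].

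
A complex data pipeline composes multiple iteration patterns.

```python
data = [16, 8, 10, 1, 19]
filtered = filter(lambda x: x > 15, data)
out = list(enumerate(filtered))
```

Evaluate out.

Step 1: Filter [16, 8, 10, 1, 19] for > 15: [16, 19].
Step 2: enumerate re-indexes from 0: [(0, 16), (1, 19)].
Therefore out = [(0, 16), (1, 19)].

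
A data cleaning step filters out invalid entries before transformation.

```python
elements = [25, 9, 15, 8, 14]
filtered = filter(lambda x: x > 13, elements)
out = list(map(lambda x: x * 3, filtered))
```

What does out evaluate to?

Step 1: Filter elements for elements > 13:
  25: kept
  9: removed
  15: kept
  8: removed
  14: kept
Step 2: Map x * 3 on filtered [25, 15, 14]:
  25 -> 75
  15 -> 45
  14 -> 42
Therefore out = [75, 45, 42].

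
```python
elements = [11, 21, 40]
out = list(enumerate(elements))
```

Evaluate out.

Step 1: enumerate pairs each element with its index:
  (0, 11)
  (1, 21)
  (2, 40)
Therefore out = [(0, 11), (1, 21), (2, 40)].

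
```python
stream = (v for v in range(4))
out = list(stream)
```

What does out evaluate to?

Step 1: Generator expression iterates range(4): [0, 1, 2, 3].
Step 2: list() collects all values.
Therefore out = [0, 1, 2, 3].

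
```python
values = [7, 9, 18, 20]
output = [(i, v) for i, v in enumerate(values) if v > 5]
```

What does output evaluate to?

Step 1: Filter enumerate([7, 9, 18, 20]) keeping v > 5:
  (0, 7): 7 > 5, included
  (1, 9): 9 > 5, included
  (2, 18): 18 > 5, included
  (3, 20): 20 > 5, included
Therefore output = [(0, 7), (1, 9), (2, 18), (3, 20)].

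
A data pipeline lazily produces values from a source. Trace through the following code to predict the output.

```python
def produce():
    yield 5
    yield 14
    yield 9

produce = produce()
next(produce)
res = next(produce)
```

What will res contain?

Step 1: produce() creates a generator.
Step 2: next(produce) yields 5 (consumed and discarded).
Step 3: next(produce) yields 14, assigned to res.
Therefore res = 14.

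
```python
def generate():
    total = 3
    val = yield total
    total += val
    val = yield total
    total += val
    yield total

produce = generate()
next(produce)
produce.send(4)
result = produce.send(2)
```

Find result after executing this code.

Step 1: next() -> yield total=3.
Step 2: send(4) -> val=4, total = 3+4 = 7, yield 7.
Step 3: send(2) -> val=2, total = 7+2 = 9, yield 9.
Therefore result = 9.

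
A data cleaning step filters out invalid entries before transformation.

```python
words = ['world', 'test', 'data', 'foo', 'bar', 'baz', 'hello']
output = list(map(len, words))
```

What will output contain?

Step 1: Map len() to each word:
  'world' -> 5
  'test' -> 4
  'data' -> 4
  'foo' -> 3
  'bar' -> 3
  'baz' -> 3
  'hello' -> 5
Therefore output = [5, 4, 4, 3, 3, 3, 5].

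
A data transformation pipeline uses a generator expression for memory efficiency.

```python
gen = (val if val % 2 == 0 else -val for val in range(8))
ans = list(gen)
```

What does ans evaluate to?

Step 1: For each val in range(8), yield val if even, else -val:
  val=0: even, yield 0
  val=1: odd, yield -1
  val=2: even, yield 2
  val=3: odd, yield -3
  val=4: even, yield 4
  val=5: odd, yield -5
  val=6: even, yield 6
  val=7: odd, yield -7
Therefore ans = [0, -1, 2, -3, 4, -5, 6, -7].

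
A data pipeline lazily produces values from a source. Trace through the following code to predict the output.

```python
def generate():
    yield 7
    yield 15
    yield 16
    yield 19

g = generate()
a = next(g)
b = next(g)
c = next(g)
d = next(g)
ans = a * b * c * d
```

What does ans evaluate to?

Step 1: Create generator and consume all values:
  a = next(g) = 7
  b = next(g) = 15
  c = next(g) = 16
  d = next(g) = 19
Step 2: ans = 7 * 15 * 16 * 19 = 31920.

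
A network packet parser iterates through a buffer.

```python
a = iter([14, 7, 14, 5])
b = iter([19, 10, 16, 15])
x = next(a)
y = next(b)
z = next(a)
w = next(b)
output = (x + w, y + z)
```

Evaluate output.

Step 1: a iterates [14, 7, 14, 5], b iterates [19, 10, 16, 15].
Step 2: x = next(a) = 14, y = next(b) = 19.
Step 3: z = next(a) = 7, w = next(b) = 10.
Step 4: output = (14 + 10, 19 + 7) = (24, 26).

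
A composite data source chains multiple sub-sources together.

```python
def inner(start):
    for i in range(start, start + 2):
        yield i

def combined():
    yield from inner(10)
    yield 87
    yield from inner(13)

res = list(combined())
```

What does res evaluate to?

Step 1: combined() delegates to inner(10):
  yield 10
  yield 11
Step 2: yield 87
Step 3: Delegates to inner(13):
  yield 13
  yield 14
Therefore res = [10, 11, 87, 13, 14].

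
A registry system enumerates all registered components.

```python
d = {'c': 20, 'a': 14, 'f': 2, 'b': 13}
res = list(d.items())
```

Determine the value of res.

Step 1: d.items() returns (key, value) pairs in insertion order.
Therefore res = [('c', 20), ('a', 14), ('f', 2), ('b', 13)].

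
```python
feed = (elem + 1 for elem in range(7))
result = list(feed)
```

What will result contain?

Step 1: For each elem in range(7), compute elem+1:
  elem=0: 0+1 = 1
  elem=1: 1+1 = 2
  elem=2: 2+1 = 3
  elem=3: 3+1 = 4
  elem=4: 4+1 = 5
  elem=5: 5+1 = 6
  elem=6: 6+1 = 7
Therefore result = [1, 2, 3, 4, 5, 6, 7].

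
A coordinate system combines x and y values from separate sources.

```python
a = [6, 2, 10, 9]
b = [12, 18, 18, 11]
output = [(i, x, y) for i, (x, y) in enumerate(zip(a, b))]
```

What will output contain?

Step 1: enumerate(zip(a, b)) gives index with paired elements:
  i=0: (6, 12)
  i=1: (2, 18)
  i=2: (10, 18)
  i=3: (9, 11)
Therefore output = [(0, 6, 12), (1, 2, 18), (2, 10, 18), (3, 9, 11)].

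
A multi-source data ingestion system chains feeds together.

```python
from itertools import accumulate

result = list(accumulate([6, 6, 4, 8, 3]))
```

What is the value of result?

Step 1: accumulate computes running sums:
  + 6 = 6
  + 6 = 12
  + 4 = 16
  + 8 = 24
  + 3 = 27
Therefore result = [6, 12, 16, 24, 27].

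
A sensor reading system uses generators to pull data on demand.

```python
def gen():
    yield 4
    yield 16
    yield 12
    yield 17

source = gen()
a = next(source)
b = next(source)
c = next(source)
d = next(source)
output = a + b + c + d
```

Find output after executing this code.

Step 1: Create generator and consume all values:
  a = next(source) = 4
  b = next(source) = 16
  c = next(source) = 12
  d = next(source) = 17
Step 2: output = 4 + 16 + 12 + 17 = 49.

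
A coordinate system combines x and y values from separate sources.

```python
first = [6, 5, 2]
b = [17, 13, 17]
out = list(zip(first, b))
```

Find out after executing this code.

Step 1: zip pairs elements at same index:
  Index 0: (6, 17)
  Index 1: (5, 13)
  Index 2: (2, 17)
Therefore out = [(6, 17), (5, 13), (2, 17)].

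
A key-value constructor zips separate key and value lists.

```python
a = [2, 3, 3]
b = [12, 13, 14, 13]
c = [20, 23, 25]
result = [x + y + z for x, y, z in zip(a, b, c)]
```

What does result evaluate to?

Step 1: zip three lists (truncates to shortest, len=3):
  2 + 12 + 20 = 34
  3 + 13 + 23 = 39
  3 + 14 + 25 = 42
Therefore result = [34, 39, 42].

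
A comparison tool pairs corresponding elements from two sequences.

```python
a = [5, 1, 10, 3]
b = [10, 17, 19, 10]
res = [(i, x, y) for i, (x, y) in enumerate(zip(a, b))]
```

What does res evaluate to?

Step 1: enumerate(zip(a, b)) gives index with paired elements:
  i=0: (5, 10)
  i=1: (1, 17)
  i=2: (10, 19)
  i=3: (3, 10)
Therefore res = [(0, 5, 10), (1, 1, 17), (2, 10, 19), (3, 3, 10)].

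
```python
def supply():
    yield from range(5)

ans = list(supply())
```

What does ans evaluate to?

Step 1: yield from delegates to the iterable, yielding each element.
Step 2: Collected values: [0, 1, 2, 3, 4].
Therefore ans = [0, 1, 2, 3, 4].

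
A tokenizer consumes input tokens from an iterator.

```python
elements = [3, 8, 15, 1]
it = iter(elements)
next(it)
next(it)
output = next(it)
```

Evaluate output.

Step 1: Create iterator over [3, 8, 15, 1].
Step 2: next() consumes 3.
Step 3: next() consumes 8.
Step 4: next() returns 15.
Therefore output = 15.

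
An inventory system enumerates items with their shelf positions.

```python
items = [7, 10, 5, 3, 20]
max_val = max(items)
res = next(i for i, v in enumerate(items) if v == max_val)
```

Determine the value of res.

Step 1: max([7, 10, 5, 3, 20]) = 20.
Step 2: Find first index where value == 20:
  Index 0: 7 != 20
  Index 1: 10 != 20
  Index 2: 5 != 20
  Index 3: 3 != 20
  Index 4: 20 == 20, found!
Therefore res = 4.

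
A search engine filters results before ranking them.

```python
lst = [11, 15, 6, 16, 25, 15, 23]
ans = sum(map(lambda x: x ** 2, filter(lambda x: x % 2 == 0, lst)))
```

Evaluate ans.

Step 1: Filter even numbers from [11, 15, 6, 16, 25, 15, 23]: [6, 16]
Step 2: Square each: [36, 256]
Step 3: Sum = 292.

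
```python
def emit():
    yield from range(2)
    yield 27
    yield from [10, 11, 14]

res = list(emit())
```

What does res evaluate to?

Step 1: Trace yields in order:
  yield 0
  yield 1
  yield 27
  yield 10
  yield 11
  yield 14
Therefore res = [0, 1, 27, 10, 11, 14].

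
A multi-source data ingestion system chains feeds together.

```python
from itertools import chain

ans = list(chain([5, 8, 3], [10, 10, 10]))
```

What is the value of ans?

Step 1: chain() concatenates iterables: [5, 8, 3] + [10, 10, 10].
Therefore ans = [5, 8, 3, 10, 10, 10].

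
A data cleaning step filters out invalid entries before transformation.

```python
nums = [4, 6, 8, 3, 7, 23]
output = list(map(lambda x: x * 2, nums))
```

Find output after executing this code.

Step 1: Apply lambda x: x * 2 to each element:
  4 -> 8
  6 -> 12
  8 -> 16
  3 -> 6
  7 -> 14
  23 -> 46
Therefore output = [8, 12, 16, 6, 14, 46].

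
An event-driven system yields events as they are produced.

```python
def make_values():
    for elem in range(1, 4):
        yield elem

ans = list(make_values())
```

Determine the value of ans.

Step 1: The generator yields each value from range(1, 4).
Step 2: list() consumes all yields: [1, 2, 3].
Therefore ans = [1, 2, 3].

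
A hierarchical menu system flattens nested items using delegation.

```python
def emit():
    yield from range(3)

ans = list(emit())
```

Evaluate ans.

Step 1: yield from delegates to the iterable, yielding each element.
Step 2: Collected values: [0, 1, 2].
Therefore ans = [0, 1, 2].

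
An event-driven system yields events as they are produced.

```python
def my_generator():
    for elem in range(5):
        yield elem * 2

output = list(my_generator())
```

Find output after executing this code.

Step 1: For each elem in range(5), yield elem * 2:
  elem=0: yield 0 * 2 = 0
  elem=1: yield 1 * 2 = 2
  elem=2: yield 2 * 2 = 4
  elem=3: yield 3 * 2 = 6
  elem=4: yield 4 * 2 = 8
Therefore output = [0, 2, 4, 6, 8].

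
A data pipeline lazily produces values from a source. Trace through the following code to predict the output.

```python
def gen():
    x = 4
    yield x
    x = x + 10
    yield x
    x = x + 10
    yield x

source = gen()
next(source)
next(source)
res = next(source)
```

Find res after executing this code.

Step 1: Trace through generator execution:
  Yield 1: x starts at 4, yield 4
  Yield 2: x = 4 + 10 = 14, yield 14
  Yield 3: x = 14 + 10 = 24, yield 24
Step 2: First next() gets 4, second next() gets the second value, third next() yields 24.
Therefore res = 24.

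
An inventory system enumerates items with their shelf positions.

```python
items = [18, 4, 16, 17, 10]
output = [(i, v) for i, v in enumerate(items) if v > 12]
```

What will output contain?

Step 1: Filter enumerate([18, 4, 16, 17, 10]) keeping v > 12:
  (0, 18): 18 > 12, included
  (1, 4): 4 <= 12, excluded
  (2, 16): 16 > 12, included
  (3, 17): 17 > 12, included
  (4, 10): 10 <= 12, excluded
Therefore output = [(0, 18), (2, 16), (3, 17)].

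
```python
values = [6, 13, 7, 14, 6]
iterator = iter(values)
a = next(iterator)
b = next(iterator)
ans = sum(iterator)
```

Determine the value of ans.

Step 1: Create iterator over [6, 13, 7, 14, 6].
Step 2: a = next() = 6, b = next() = 13.
Step 3: sum() of remaining [7, 14, 6] = 27.
Therefore ans = 27.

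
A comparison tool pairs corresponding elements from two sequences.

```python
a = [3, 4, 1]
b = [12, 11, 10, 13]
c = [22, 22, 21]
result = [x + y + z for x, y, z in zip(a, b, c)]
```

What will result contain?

Step 1: zip three lists (truncates to shortest, len=3):
  3 + 12 + 22 = 37
  4 + 11 + 22 = 37
  1 + 10 + 21 = 32
Therefore result = [37, 37, 32].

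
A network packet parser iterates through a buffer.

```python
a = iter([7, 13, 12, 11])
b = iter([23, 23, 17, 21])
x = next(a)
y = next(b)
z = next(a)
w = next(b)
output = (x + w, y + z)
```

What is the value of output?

Step 1: a iterates [7, 13, 12, 11], b iterates [23, 23, 17, 21].
Step 2: x = next(a) = 7, y = next(b) = 23.
Step 3: z = next(a) = 13, w = next(b) = 23.
Step 4: output = (7 + 23, 23 + 13) = (30, 36).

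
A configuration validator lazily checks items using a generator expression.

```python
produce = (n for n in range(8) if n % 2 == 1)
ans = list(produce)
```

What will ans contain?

Step 1: Filter range(8) keeping only odd values:
  n=0: even, excluded
  n=1: odd, included
  n=2: even, excluded
  n=3: odd, included
  n=4: even, excluded
  n=5: odd, included
  n=6: even, excluded
  n=7: odd, included
Therefore ans = [1, 3, 5, 7].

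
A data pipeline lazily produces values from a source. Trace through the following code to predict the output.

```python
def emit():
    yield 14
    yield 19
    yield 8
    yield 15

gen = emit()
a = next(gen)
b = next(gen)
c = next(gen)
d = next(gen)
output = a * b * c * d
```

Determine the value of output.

Step 1: Create generator and consume all values:
  a = next(gen) = 14
  b = next(gen) = 19
  c = next(gen) = 8
  d = next(gen) = 15
Step 2: output = 14 * 19 * 8 * 15 = 31920.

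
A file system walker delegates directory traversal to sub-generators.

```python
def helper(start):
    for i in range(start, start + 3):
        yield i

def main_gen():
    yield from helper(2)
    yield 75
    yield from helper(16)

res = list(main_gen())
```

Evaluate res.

Step 1: main_gen() delegates to helper(2):
  yield 2
  yield 3
  yield 4
Step 2: yield 75
Step 3: Delegates to helper(16):
  yield 16
  yield 17
  yield 18
Therefore res = [2, 3, 4, 75, 16, 17, 18].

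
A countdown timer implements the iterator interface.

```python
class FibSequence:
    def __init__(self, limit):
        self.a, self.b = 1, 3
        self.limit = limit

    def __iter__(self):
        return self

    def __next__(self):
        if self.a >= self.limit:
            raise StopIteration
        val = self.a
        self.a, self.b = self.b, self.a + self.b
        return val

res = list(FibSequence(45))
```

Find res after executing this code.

Step 1: Fibonacci-like sequence (a=1, b=3) until >= 45:
  Yield 1, then a,b = 3,4
  Yield 3, then a,b = 4,7
  Yield 4, then a,b = 7,11
  Yield 7, then a,b = 11,18
  Yield 11, then a,b = 18,29
  Yield 18, then a,b = 29,47
  Yield 29, then a,b = 47,76
Step 2: 47 >= 45, stop.
Therefore res = [1, 3, 4, 7, 11, 18, 29].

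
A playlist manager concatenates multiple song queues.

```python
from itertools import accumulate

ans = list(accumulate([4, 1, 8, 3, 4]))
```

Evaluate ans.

Step 1: accumulate computes running sums:
  + 4 = 4
  + 1 = 5
  + 8 = 13
  + 3 = 16
  + 4 = 20
Therefore ans = [4, 5, 13, 16, 20].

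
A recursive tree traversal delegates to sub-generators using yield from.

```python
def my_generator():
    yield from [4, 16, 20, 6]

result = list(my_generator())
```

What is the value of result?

Step 1: yield from delegates to the iterable, yielding each element.
Step 2: Collected values: [4, 16, 20, 6].
Therefore result = [4, 16, 20, 6].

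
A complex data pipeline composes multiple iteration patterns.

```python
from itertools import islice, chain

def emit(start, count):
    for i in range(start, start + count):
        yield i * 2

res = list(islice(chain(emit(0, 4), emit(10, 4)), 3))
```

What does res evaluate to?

Step 1: emit(0, 4) yields [0, 2, 4, 6].
Step 2: emit(10, 4) yields [20, 22, 24, 26].
Step 3: chain concatenates: [0, 2, 4, 6, 20, 22, 24, 26].
Step 4: islice takes first 3: [0, 2, 4].
Therefore res = [0, 2, 4].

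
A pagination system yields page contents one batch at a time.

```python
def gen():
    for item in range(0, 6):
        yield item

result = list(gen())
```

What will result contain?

Step 1: The generator yields each value from range(0, 6).
Step 2: list() consumes all yields: [0, 1, 2, 3, 4, 5].
Therefore result = [0, 1, 2, 3, 4, 5].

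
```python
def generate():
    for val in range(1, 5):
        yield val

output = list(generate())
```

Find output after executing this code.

Step 1: The generator yields each value from range(1, 5).
Step 2: list() consumes all yields: [1, 2, 3, 4].
Therefore output = [1, 2, 3, 4].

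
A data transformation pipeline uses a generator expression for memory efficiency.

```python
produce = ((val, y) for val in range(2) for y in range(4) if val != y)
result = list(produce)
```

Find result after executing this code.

Step 1: Nested generator over range(2) x range(4) where val != y:
  (0, 0): excluded (val == y)
  (0, 1): included
  (0, 2): included
  (0, 3): included
  (1, 0): included
  (1, 1): excluded (val == y)
  (1, 2): included
  (1, 3): included
Therefore result = [(0, 1), (0, 2), (0, 3), (1, 0), (1, 2), (1, 3)].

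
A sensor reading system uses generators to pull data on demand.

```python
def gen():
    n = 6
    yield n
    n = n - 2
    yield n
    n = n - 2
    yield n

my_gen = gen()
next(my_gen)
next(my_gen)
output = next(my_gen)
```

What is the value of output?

Step 1: Trace through generator execution:
  Yield 1: n starts at 6, yield 6
  Yield 2: n = 6 - 2 = 4, yield 4
  Yield 3: n = 4 - 2 = 2, yield 2
Step 2: First next() gets 6, second next() gets the second value, third next() yields 2.
Therefore output = 2.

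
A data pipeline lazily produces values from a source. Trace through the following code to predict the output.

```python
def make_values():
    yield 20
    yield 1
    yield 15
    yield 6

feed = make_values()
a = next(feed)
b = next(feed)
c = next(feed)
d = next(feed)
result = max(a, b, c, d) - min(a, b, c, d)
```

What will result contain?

Step 1: Create generator and consume all values:
  a = next(feed) = 20
  b = next(feed) = 1
  c = next(feed) = 15
  d = next(feed) = 6
Step 2: max = 20, min = 1, result = 20 - 1 = 19.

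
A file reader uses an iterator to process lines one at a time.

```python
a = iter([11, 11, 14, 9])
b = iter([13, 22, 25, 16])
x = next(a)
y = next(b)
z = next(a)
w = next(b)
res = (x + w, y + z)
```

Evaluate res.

Step 1: a iterates [11, 11, 14, 9], b iterates [13, 22, 25, 16].
Step 2: x = next(a) = 11, y = next(b) = 13.
Step 3: z = next(a) = 11, w = next(b) = 22.
Step 4: res = (11 + 22, 13 + 11) = (33, 24).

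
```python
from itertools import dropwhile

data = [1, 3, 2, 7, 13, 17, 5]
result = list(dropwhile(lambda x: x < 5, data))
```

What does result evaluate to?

Step 1: dropwhile drops elements while < 5:
  1 < 5: dropped
  3 < 5: dropped
  2 < 5: dropped
  7: kept (dropping stopped)
Step 2: Remaining elements kept regardless of condition.
Therefore result = [7, 13, 17, 5].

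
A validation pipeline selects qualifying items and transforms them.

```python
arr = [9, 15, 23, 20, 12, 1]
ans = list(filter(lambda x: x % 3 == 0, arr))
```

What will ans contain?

Step 1: Filter elements divisible by 3:
  9 % 3 = 0: kept
  15 % 3 = 0: kept
  23 % 3 = 2: removed
  20 % 3 = 2: removed
  12 % 3 = 0: kept
  1 % 3 = 1: removed
Therefore ans = [9, 15, 12].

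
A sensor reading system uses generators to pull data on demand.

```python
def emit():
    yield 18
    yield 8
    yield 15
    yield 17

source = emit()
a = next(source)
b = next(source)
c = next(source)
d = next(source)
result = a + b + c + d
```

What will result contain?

Step 1: Create generator and consume all values:
  a = next(source) = 18
  b = next(source) = 8
  c = next(source) = 15
  d = next(source) = 17
Step 2: result = 18 + 8 + 15 + 17 = 58.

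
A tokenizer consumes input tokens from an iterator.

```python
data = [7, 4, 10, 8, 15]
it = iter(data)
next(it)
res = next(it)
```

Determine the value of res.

Step 1: Create iterator over [7, 4, 10, 8, 15].
Step 2: next() consumes 7.
Step 3: next() returns 4.
Therefore res = 4.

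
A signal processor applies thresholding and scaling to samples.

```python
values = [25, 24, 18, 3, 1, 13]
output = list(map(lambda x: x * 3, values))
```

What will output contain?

Step 1: Apply lambda x: x * 3 to each element:
  25 -> 75
  24 -> 72
  18 -> 54
  3 -> 9
  1 -> 3
  13 -> 39
Therefore output = [75, 72, 54, 9, 3, 39].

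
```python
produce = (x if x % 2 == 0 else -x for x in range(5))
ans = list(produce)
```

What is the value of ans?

Step 1: For each x in range(5), yield x if even, else -x:
  x=0: even, yield 0
  x=1: odd, yield -1
  x=2: even, yield 2
  x=3: odd, yield -3
  x=4: even, yield 4
Therefore ans = [0, -1, 2, -3, 4].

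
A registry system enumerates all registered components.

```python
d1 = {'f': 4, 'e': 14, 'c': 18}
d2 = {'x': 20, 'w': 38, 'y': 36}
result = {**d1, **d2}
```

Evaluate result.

Step 1: Merge d1 and d2 (d2 values override on key conflicts).
Step 2: d1 has keys ['f', 'e', 'c'], d2 has keys ['x', 'w', 'y'].
Therefore result = {'f': 4, 'e': 14, 'c': 18, 'x': 20, 'w': 38, 'y': 36}.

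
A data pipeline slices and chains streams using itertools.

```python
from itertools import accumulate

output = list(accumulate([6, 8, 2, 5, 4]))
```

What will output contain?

Step 1: accumulate computes running sums:
  + 6 = 6
  + 8 = 14
  + 2 = 16
  + 5 = 21
  + 4 = 25
Therefore output = [6, 14, 16, 21, 25].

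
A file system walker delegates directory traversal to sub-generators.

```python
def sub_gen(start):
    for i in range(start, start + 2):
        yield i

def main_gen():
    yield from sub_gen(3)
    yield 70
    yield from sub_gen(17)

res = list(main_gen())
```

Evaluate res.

Step 1: main_gen() delegates to sub_gen(3):
  yield 3
  yield 4
Step 2: yield 70
Step 3: Delegates to sub_gen(17):
  yield 17
  yield 18
Therefore res = [3, 4, 70, 17, 18].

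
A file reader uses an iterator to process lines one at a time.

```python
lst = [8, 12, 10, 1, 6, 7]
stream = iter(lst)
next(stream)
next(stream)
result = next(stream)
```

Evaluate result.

Step 1: Create iterator over [8, 12, 10, 1, 6, 7].
Step 2: next() consumes 8.
Step 3: next() consumes 12.
Step 4: next() returns 10.
Therefore result = 10.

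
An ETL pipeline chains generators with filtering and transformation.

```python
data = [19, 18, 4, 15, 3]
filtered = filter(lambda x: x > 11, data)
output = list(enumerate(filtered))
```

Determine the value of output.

Step 1: Filter [19, 18, 4, 15, 3] for > 11: [19, 18, 15].
Step 2: enumerate re-indexes from 0: [(0, 19), (1, 18), (2, 15)].
Therefore output = [(0, 19), (1, 18), (2, 15)].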